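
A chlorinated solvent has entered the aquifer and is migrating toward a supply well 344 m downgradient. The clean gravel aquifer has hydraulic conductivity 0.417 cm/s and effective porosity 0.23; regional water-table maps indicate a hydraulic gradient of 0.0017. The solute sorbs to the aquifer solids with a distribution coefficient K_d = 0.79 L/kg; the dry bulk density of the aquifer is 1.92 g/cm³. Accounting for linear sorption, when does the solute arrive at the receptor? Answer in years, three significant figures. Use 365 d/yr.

K = 0.417 cm/s × 864 = 360.3 m/d
q = Ki = 360.3 × 0.0017 = 0.6125 m/d
v_s = q/n_e = 0.6125/0.23 = 2.663 m/d
Retardation R = 1 + ρ_b·K_d/n = 1 + 1.92×0.79/0.23 = 7.595
Contaminant velocity v_c = v/R = 2.663/7.595 = 0.3506 m/d
t = L/v_c = 344/0.3506 = 981.1 d
   = 981.1/365 = 2.69 yr

2.69 years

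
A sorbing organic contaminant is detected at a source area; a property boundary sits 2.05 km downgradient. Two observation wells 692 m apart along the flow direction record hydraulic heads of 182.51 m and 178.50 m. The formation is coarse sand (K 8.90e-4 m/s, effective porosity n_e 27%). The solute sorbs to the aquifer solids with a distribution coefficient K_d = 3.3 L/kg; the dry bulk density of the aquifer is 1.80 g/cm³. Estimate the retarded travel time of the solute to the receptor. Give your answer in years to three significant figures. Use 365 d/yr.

78.3 years

Hydraulic gradient i = (182.51 − 178.50) / 692 = 4.01 / 692 = 0.005795
K = 8.90e-4 m/s × 86400 s/d = 76.90 m/d
q = Ki = 76.90 × 0.005795 = 0.4456 m/d
Average linear velocity = 0.4456 / 0.27 = 1.650 m/d
Retardation R = 1 + ρ_b·K_d/n = 1 + 1.80×3.3/0.27 = 23.00
Contaminant velocity v_c = v/R = 1.650/23.00 = 0.07175 m/d
L = 2.05 km = 2050 m
t = L/v_c = 2050/0.07175 = 28570 d
   = 28570/365 = 78.3 yr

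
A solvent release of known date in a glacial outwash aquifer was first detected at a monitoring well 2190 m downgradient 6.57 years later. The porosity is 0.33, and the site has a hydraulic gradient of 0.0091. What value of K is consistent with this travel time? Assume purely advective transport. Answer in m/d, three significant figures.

33.1 m/d

t = 6.57 years = 2398 d
v = L / t = 2190 / 2398 = 0.9132 m/d
K = v · n / i = 0.9132 × 0.33 / 0.0091 = 33.1 m/d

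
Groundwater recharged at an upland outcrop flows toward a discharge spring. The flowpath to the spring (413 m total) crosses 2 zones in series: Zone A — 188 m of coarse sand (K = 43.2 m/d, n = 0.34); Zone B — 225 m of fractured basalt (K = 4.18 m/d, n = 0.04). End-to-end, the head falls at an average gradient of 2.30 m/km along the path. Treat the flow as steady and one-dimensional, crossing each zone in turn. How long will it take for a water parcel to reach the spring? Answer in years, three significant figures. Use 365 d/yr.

Continuity: the same q passes through each zone, so ΔH = q·Σ(L_j/K_j) — the zones act as resistances in series.
Σ(L/K) = 188/43.2 + 225/4.18 = 4.352 + 53.83 = 58.18 d
K_eq = L_total / Σ(L/K) = 413 / 58.18 = 7.099 m/d
q = K_eq · i = 7.099 × 0.0023 = 0.01633 m/d (same in every zone)
Zone A: v = q/n = 0.01633/0.34 = 0.04802 m/d → t_A = 188/0.04802 = 3915 d
Zone B: v = q/n = 0.01633/0.04 = 0.4082 m/d → t_B = 225/0.4082 = 551.2 d
Total t = 3915 + 551.2 = 4466 d
   = 4466 / 365 = 12.2 yr

12.2 years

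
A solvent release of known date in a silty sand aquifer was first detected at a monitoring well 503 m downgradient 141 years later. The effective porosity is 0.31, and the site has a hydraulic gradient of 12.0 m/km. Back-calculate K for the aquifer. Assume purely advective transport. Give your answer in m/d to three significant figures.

0.252 m/d

t = 141 years = 51470 d
v = L / t = 503 / 51470 = 0.009774 m/d
K = v · n / i = 0.009774 × 0.31 / 0.012 = 0.252 m/d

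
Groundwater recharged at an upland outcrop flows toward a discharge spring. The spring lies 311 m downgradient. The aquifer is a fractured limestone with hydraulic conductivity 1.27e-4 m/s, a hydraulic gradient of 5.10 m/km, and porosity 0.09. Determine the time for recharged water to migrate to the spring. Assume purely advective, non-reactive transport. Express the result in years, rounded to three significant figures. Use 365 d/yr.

K = 1.27e-4 m/s × 86400 s/d = 10.97 m/d
Darcy flux q = K·i = 10.97 × 0.0051 = 0.05596 m/d
v = Ki/n = 10.97·0.0051/0.09 = 0.6218 m/d
t = L / v = 311 / 0.6218 = 500.2 d
   = 500.2 / 365 = 1.37 yr

1.37 years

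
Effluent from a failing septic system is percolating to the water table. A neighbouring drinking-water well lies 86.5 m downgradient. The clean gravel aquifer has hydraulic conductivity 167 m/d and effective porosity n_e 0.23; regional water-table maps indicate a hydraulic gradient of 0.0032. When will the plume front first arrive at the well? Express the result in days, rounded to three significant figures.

Darcy flux q = K·i = 167 × 0.0032 = 0.5344 m/d
v = Ki/n = 167·0.0032/0.23 = 2.323 m/d
t = L / v = 86.5 / 2.323 = 37.23 d

37.2 days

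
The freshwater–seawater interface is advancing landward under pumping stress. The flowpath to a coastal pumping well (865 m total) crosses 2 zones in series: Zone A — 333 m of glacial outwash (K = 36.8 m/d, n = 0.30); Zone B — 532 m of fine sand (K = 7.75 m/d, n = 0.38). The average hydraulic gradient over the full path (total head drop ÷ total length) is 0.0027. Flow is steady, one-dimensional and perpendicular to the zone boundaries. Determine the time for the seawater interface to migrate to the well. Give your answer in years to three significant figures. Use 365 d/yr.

27.5 years

Continuity: the same q passes through each zone, so ΔH = q·Σ(L_j/K_j) — the zones act as resistances in series.
Σ(L/K) = 333/36.8 + 532/7.75 = 9.049 + 68.65 = 77.69 d
K_eq = L_total / Σ(L/K) = 865 / 77.69 = 11.13 m/d
q = K_eq · i = 11.13 × 0.0027 = 0.03006 m/d (same in every zone)
Zone A: v = q/n = 0.03006/0.30 = 0.1002 m/d → t_A = 333/0.1002 = 3323 d
Zone B: v = q/n = 0.03006/0.38 = 0.07911 m/d → t_B = 532/0.07911 = 6725 d
Total t = 3323 + 6725 = 10050 d
   = 10050 / 365 = 27.5 yr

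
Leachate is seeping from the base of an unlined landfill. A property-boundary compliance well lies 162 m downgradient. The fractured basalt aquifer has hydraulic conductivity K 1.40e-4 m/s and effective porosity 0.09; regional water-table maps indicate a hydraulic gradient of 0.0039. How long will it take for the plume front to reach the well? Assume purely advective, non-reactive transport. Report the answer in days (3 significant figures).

309 days

K = 1.40e-4 m/s × 86400 s/d = 12.10 m/d
Darcy flux q = K·i = 12.10 × 0.0039 = 0.04717 m/d
Seepage velocity v = q / n = 0.04717 / 0.09 = 0.5242 m/d
t = L / v = 162 / 0.5242 = 309.1 d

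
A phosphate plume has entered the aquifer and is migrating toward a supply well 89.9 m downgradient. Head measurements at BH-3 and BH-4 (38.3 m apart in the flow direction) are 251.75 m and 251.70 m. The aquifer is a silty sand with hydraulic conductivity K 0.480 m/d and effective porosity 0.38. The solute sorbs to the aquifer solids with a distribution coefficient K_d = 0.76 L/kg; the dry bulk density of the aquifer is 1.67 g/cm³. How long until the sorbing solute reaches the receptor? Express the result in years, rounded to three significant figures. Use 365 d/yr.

Hydraulic gradient i = (251.75 − 251.70) / 38.3 = 0.05 / 38.3 = 0.001305
Darcy flux q = K·i = 0.480 × 0.001305 = 6.266e-4 m/d
Average linear velocity = 6.266e-4 / 0.38 = 0.001649 m/d
Retardation R = 1 + ρ_b·K_d/n = 1 + 1.67×0.76/0.38 = 4.340
Contaminant velocity v_c = v/R = 0.001649/4.340 = 3.800e-4 m/d
t = L/v_c = 89.9/3.800e-4 = 236600 d
   = 236600/365 = 648 yr

648 years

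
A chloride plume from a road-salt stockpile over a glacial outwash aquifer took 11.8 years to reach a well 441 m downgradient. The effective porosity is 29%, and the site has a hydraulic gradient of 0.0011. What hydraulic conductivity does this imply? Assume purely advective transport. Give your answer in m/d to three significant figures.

t = 11.8 years = 4307 d
v = L / t = 441 / 4307 = 0.1024 m/d
K = v · n / i = 0.1024 × 0.29 / 0.0011 = 27.0 m/d

27.0 m/d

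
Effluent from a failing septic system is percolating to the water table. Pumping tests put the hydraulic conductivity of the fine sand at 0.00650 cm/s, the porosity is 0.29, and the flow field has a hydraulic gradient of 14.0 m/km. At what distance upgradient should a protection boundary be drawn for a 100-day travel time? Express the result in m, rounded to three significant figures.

27.1 m

K = 0.00650 cm/s × 864 = 5.616 m/d
Specific discharge q = 5.616 × 0.014 = 0.07862 m/d
Seepage velocity v = q / n = 0.07862 / 0.29 = 0.2711 m/d
L = v × T = 0.2711 × 100 = 27.11 m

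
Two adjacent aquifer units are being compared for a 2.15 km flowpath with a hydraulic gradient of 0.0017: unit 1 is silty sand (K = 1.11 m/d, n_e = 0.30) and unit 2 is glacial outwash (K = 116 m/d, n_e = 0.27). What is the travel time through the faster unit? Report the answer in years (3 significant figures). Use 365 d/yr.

8.06 years

Unit 1 (silty sand): v = 1.11×0.0017/0.30 = 0.006290 m/d, t = 2150/0.006290 = 341800 d
Unit 2 (glacial outwash): v = 116×0.0017/0.27 = 0.7304 m/d, t = 2150/0.7304 = 2944 d
Faster: 2944 d / 365 = 8.06 yr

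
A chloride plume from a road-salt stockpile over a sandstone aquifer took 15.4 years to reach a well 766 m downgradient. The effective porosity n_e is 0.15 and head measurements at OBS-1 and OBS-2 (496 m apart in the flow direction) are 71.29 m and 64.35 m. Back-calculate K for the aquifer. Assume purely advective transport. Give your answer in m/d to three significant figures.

1.46 m/d

Hydraulic gradient i = (71.29 − 64.35) / 496 = 6.94 / 496 = 0.01399
t = 15.4 years = 5621 d
v = L / t = 766 / 5621 = 0.1363 m/d
K = v · n / i = 0.1363 × 0.15 / 0.01399 = 1.46 m/d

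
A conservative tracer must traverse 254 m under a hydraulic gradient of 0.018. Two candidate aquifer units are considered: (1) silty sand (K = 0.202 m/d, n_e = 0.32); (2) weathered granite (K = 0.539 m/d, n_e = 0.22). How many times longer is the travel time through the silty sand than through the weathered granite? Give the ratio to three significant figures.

3.88

Unit 1 (silty sand): v = 0.202×0.018/0.32 = 0.01136 m/d, t = 254/0.01136 = 22350 d
Unit 2 (weathered granite): v = 0.539×0.018/0.22 = 0.04410 m/d, t = 254/0.04410 = 5760 d
t(silty sand) / t(weathered granite) = 22350/5760 = 3.88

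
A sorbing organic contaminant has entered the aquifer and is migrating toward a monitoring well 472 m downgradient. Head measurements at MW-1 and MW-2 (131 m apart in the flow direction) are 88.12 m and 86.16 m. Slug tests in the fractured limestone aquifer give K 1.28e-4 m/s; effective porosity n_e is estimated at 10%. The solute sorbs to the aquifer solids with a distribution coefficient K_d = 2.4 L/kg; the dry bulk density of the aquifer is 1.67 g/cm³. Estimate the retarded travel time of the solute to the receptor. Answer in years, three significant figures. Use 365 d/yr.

Hydraulic gradient i = (88.12 − 86.16) / 131 = 1.96 / 131 = 0.01496
K = 1.28e-4 m/s × 86400 s/d = 11.06 m/d
q = Ki = 11.06 × 0.01496 = 0.1655 m/d
Average linear velocity = 0.1655 / 0.10 = 1.655 m/d
Retardation R = 1 + ρ_b·K_d/n = 1 + 1.67×2.4/0.10 = 41.08
Contaminant velocity v_c = v/R = 1.655/41.08 = 0.04028 m/d
t = L/v_c = 472/0.04028 = 11720 d
   = 11720/365 = 32.1 yr

32.1 years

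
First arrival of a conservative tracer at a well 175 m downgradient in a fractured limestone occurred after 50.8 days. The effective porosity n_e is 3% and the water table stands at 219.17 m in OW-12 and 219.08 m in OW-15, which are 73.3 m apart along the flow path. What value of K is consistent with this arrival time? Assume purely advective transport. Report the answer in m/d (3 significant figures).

84.2 m/d

Hydraulic gradient i = (219.17 − 219.08) / 73.3 = 0.09 / 73.3 = 0.001228
v = L / t = 175 / 50.8 = 3.445 m/d
K = v · n / i = 3.445 × 0.03 / 0.001228 = 84.2 m/d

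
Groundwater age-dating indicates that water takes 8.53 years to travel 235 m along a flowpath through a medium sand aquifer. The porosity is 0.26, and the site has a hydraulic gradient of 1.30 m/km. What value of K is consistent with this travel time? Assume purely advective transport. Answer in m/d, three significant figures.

t = 8.53 years = 3113 d
v = L / t = 235 / 3113 = 0.07548 m/d
K = v · n / i = 0.07548 × 0.26 / 0.0013 = 15.1 m/d

15.1 m/d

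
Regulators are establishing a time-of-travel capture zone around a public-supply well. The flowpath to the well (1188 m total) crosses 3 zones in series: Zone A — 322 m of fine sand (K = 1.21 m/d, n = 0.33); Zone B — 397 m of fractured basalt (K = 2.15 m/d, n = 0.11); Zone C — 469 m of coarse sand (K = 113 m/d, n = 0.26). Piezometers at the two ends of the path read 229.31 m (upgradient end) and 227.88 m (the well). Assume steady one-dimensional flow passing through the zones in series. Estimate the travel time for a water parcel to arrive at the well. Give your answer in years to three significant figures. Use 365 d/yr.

Total head drop ΔH = 229.31 − 227.88 = 1.43 m
Steady 1-D flow in series ⇒ the Darcy flux q is identical in every zone and the zone head losses add (resistances L/K in series).
Σ(L/K) = 322/1.21 + 397/2.15 + 469/113 = 266.1 + 184.7 + 4.150 = 454.9 d
q = ΔH / Σ(L/K) = 1.43 / 454.9 = 0.003143 m/d (same in every zone)
Zone A: v = q/n = 0.003143/0.33 = 0.009526 m/d → t_A = 322/0.009526 = 33800 d
Zone B: v = q/n = 0.003143/0.11 = 0.02858 m/d → t_B = 397/0.02858 = 13890 d
Zone C: v = q/n = 0.003143/0.26 = 0.01209 m/d → t_C = 469/0.01209 = 38790 d
Total t = 33800 + 13890 + 38790 = 86490 d
   = 86490 / 365 = 237 yr

237 years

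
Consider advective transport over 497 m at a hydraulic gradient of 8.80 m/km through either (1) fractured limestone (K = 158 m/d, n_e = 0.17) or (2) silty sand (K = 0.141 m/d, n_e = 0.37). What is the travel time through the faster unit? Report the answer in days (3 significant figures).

60.8 days

Unit 1 (fractured limestone): v = 158×0.0088/0.17 = 8.179 m/d, t = 497/8.179 = 60.77 d
Unit 2 (silty sand): v = 0.141×0.0088/0.37 = 0.003354 m/d, t = 497/0.003354 = 148200 d
Faster unit: t = 60.8 d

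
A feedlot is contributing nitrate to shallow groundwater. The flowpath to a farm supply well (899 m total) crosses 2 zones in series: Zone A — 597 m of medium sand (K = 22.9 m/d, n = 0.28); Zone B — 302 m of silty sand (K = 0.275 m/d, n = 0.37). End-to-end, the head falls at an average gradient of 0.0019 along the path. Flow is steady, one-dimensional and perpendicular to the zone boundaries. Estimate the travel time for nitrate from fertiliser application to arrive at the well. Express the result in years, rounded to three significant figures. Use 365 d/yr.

503 years

Continuity: the same q passes through each zone, so ΔH = q·Σ(L_j/K_j) — the zones act as resistances in series.
Σ(L/K) = 597/22.9 + 302/0.275 = 26.07 + 1098 = 1124 d
K_eq = L_total / Σ(L/K) = 899 / 1124 = 0.7996 m/d
q = K_eq · i = 0.7996 × 0.0019 = 0.001519 m/d (same in every zone)
Zone A: v = q/n = 0.001519/0.28 = 0.005426 m/d → t_A = 597/0.005426 = 110000 d
Zone B: v = q/n = 0.001519/0.37 = 0.004106 m/d → t_B = 302/0.004106 = 73550 d
Total t = 110000 + 73550 = 183600 d
   = 183600 / 365 = 503 yr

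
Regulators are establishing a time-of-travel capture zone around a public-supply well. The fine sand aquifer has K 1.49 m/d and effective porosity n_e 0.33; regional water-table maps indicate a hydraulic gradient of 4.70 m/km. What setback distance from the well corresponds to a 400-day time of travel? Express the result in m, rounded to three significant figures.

Darcy flux q = K·i = 1.49 × 0.0047 = 0.007003 m/d
Seepage velocity v = q / n = 0.007003 / 0.33 = 0.02122 m/d
L = v × T = 0.02122 × 400 = 8.488 m

8.49 m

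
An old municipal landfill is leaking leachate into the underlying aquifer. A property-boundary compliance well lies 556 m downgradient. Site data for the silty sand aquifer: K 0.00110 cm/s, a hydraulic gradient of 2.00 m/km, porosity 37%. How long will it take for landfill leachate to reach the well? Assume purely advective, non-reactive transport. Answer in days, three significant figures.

K = 0.00110 cm/s × 864 = 0.9504 m/d
Darcy flux q = K·i = 0.9504 × 0.0020 = 0.001901 m/d
Average linear velocity = 0.001901 / 0.37 = 0.005137 m/d
t = L / v = 556 / 0.005137 = 108200 d

108000 days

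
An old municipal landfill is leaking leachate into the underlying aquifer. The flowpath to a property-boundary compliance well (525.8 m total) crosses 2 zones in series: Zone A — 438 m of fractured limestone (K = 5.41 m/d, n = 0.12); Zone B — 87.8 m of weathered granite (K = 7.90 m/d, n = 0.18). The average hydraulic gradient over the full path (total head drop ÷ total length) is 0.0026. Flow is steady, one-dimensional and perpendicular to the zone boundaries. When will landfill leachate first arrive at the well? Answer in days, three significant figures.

For zones in series the flux q is common to all zones; the equivalent conductivity is the harmonic (thickness-weighted) mean, K_eq = L_total / Σ(L_j/K_j).
Σ(L/K) = 438/5.41 + 87.8/7.90 = 80.96 + 11.11 = 92.08 d
K_eq = L_total / Σ(L/K) = 525.8 / 92.08 = 5.711 m/d
q = K_eq · i = 5.711 × 0.0026 = 0.01485 m/d (same in every zone)
Zone A: v = q/n = 0.01485/0.12 = 0.1237 m/d → t_A = 438/0.1237 = 3540 d
Zone B: v = q/n = 0.01485/0.18 = 0.08249 m/d → t_B = 87.8/0.08249 = 1064 d
Total t = 3540 + 1064 = 4604 d

4600 days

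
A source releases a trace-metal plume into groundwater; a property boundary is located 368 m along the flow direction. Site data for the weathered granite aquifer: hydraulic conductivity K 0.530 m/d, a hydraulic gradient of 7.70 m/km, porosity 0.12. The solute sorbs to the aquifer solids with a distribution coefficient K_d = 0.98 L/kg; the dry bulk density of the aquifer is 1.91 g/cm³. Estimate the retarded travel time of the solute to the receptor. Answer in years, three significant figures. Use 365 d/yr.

492 years

q = Ki = 0.530 × 0.0077 = 0.004081 m/d
Average linear velocity = 0.004081 / 0.12 = 0.03401 m/d
Retardation R = 1 + ρ_b·K_d/n = 1 + 1.91×0.98/0.12 = 16.60
Contaminant velocity v_c = v/R = 0.03401/16.60 = 0.002049 m/d
t = L/v_c = 368/0.002049 = 179600 d
   = 179600/365 = 492 yr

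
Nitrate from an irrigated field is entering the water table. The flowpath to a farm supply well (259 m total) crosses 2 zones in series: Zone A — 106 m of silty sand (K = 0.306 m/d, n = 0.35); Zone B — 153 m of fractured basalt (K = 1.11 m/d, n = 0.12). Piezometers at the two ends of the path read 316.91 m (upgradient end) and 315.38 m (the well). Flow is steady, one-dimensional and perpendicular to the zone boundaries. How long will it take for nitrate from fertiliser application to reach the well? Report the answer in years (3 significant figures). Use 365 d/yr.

48.1 years

Total head drop ΔH = 316.91 − 315.38 = 1.53 m
Continuity: the same q passes through each zone, so ΔH = q·Σ(L_j/K_j) — the zones act as resistances in series.
Σ(L/K) = 106/0.306 + 153/1.11 = 346.4 + 137.8 = 484.2 d
q = ΔH / Σ(L/K) = 1.53 / 484.2 = 0.003160 m/d (same in every zone)
Zone A: v = q/n = 0.003160/0.35 = 0.009027 m/d → t_A = 106/0.009027 = 11740 d
Zone B: v = q/n = 0.003160/0.12 = 0.02633 m/d → t_B = 153/0.02633 = 5811 d
Total t = 11740 + 5811 = 17550 d
   = 17550 / 365 = 48.1 yr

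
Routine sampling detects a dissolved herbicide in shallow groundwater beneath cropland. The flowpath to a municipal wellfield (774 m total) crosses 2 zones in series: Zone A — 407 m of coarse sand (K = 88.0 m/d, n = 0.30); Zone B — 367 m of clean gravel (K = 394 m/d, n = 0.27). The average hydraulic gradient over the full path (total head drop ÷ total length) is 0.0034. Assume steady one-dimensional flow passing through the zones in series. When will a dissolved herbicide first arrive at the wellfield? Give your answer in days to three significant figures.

467 days

Steady 1-D flow in series ⇒ the Darcy flux q is identical in every zone and the zone head losses add (resistances L/K in series).
Σ(L/K) = 407/88.0 + 367/394 = 4.625 + 0.9315 = 5.556 d
K_eq = L_total / Σ(L/K) = 774 / 5.556 = 139.3 m/d
q = K_eq · i = 139.3 × 0.0034 = 0.4736 m/d (same in every zone)
Zone A: v = q/n = 0.4736/0.30 = 1.579 m/d → t_A = 407/1.579 = 257.8 d
Zone B: v = q/n = 0.4736/0.27 = 1.754 m/d → t_B = 367/1.754 = 209.2 d
Total t = 257.8 + 209.2 = 467.0 d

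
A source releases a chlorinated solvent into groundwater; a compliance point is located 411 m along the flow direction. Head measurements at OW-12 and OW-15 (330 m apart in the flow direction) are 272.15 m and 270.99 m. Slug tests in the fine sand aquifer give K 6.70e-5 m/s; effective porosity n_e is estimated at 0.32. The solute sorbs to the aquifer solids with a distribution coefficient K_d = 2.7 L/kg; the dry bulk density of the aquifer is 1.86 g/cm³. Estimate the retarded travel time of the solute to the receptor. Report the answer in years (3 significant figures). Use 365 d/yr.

296 years

Hydraulic gradient i = (272.15 − 270.99) / 330 = 1.16 / 330 = 0.003515
K = 6.70e-5 m/s × 86400 s/d = 5.789 m/d
Darcy flux q = K·i = 5.789 × 0.003515 = 0.02035 m/d
Average linear velocity = 0.02035 / 0.32 = 0.06359 m/d
Retardation R = 1 + ρ_b·K_d/n = 1 + 1.86×2.7/0.32 = 16.69
Contaminant velocity v_c = v/R = 0.06359/16.69 = 0.003809 m/d
t = L/v_c = 411/0.003809 = 107900 d
   = 107900/365 = 296 yr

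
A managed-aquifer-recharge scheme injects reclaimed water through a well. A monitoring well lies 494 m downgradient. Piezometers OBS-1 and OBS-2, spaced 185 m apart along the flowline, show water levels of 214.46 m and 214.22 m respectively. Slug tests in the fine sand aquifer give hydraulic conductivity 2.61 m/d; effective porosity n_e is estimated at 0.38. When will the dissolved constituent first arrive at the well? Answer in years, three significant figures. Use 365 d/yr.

152 years

Hydraulic gradient i = (214.46 − 214.22) / 185 = 0.24 / 185 = 0.001297
q = Ki = 2.61 × 0.001297 = 0.003386 m/d
Average linear velocity = 0.003386 / 0.38 = 0.008910 m/d
t = L / v = 494 / 0.008910 = 55440 d
   = 55440 / 365 = 152 yr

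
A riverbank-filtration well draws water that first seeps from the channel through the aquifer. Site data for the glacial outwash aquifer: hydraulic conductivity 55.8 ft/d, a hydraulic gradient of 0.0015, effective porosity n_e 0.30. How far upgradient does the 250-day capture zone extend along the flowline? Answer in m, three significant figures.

K = 55.8 ft/d × 0.3048 = 17.01 m/d
Specific discharge q = 17.01 × 0.0015 = 0.02551 m/d
Seepage velocity v = q / n = 0.02551 / 0.30 = 0.08504 m/d
L = v × T = 0.08504 × 250 = 21.26 m

21.3 m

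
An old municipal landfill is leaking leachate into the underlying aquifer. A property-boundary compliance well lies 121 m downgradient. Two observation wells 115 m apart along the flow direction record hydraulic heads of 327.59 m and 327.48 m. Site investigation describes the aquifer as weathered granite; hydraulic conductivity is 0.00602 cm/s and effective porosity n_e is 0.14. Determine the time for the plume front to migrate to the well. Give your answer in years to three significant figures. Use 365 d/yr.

Hydraulic gradient i = (327.59 − 327.48) / 115 = 0.11 / 115 = 9.565e-4
K = 0.00602 cm/s × 864 = 5.201 m/d
Specific discharge q = 5.201 × 9.565e-4 = 0.004975 m/d
v = Ki/n = 5.201·9.565e-4/0.14 = 0.03554 m/d
t = L / v = 121 / 0.03554 = 3405 d
   = 3405 / 365 = 9.33 yr

9.33 years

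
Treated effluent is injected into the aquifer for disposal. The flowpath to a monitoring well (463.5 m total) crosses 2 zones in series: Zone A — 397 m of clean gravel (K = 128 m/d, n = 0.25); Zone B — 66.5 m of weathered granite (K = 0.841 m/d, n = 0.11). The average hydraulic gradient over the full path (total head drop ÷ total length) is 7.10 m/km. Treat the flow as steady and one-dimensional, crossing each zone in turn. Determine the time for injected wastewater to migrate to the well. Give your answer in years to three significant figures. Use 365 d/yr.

7.29 years

Steady 1-D flow in series ⇒ the Darcy flux q is identical in every zone and the zone head losses add (resistances L/K in series).
Σ(L/K) = 397/128 + 66.5/0.841 = 3.102 + 79.07 = 82.17 d
K_eq = L_total / Σ(L/K) = 463.5 / 82.17 = 5.640 m/d
q = K_eq · i = 5.640 × 0.0071 = 0.04005 m/d (same in every zone)
Zone A: v = q/n = 0.04005/0.25 = 0.1602 m/d → t_A = 397/0.1602 = 2478 d
Zone B: v = q/n = 0.04005/0.11 = 0.3641 m/d → t_B = 66.5/0.3641 = 182.7 d
Total t = 2478 + 182.7 = 2661 d
   = 2661 / 365 = 7.29 yr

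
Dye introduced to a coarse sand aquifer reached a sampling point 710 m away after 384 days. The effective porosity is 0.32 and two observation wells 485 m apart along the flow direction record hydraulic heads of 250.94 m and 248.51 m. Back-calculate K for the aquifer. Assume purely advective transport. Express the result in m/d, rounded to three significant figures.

118 m/d

Hydraulic gradient i = (250.94 − 248.51) / 485 = 2.43 / 485 = 0.005010
v = L / t = 710 / 384 = 1.849 m/d
K = v · n / i = 1.849 × 0.32 / 0.005010 = 118 m/d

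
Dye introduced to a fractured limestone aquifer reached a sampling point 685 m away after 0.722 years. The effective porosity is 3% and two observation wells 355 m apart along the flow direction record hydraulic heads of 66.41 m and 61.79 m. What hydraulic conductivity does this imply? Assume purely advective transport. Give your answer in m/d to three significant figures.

5.99 m/d

Hydraulic gradient i = (66.41 − 61.79) / 355 = 4.62 / 355 = 0.01301
t = 0.722 years = 263.5 d
v = L / t = 685 / 263.5 = 2.599 m/d
K = v · n / i = 2.599 × 0.03 / 0.01301 = 5.99 m/d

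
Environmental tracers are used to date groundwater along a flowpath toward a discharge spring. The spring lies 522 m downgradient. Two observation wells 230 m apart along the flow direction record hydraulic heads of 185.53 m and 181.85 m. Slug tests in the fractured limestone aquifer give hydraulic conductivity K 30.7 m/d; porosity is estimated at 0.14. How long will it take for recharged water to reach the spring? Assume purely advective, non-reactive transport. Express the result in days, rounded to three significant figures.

149 days

Hydraulic gradient i = (185.53 − 181.85) / 230 = 3.68 / 230 = 0.01600
Specific discharge q = 30.7 × 0.01600 = 0.4912 m/d
Average linear velocity = 0.4912 / 0.14 = 3.509 m/d
t = L / v = 522 / 3.509 = 148.8 d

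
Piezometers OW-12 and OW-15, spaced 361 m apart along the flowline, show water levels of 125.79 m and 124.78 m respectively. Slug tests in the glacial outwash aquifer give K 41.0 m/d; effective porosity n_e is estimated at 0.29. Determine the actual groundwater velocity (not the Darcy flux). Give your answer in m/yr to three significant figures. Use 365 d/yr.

144 m/yr

Hydraulic gradient i = (125.79 − 124.78) / 361 = 1.01 / 361 = 0.002798
q = Ki = 41.0 × 0.002798 = 0.1147 m/d
v = Ki/n = 41.0·0.002798/0.29 = 0.3955 m/d
   = 0.3955 × 365 = 144 m/yr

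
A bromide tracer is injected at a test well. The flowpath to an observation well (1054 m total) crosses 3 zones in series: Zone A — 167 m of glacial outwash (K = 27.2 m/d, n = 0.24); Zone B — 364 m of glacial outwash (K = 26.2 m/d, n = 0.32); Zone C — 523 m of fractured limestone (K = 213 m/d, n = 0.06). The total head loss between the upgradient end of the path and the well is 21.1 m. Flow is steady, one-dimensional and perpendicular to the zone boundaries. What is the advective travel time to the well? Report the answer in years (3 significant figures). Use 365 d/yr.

0.549 years

Steady 1-D flow in series ⇒ the Darcy flux q is identical in every zone and the zone head losses add (resistances L/K in series).
Σ(L/K) = 167/27.2 + 364/26.2 + 523/213 = 6.140 + 13.89 + 2.455 = 22.49 d
q = ΔH / Σ(L/K) = 21.1 / 22.49 = 0.9383 m/d (same in every zone)
Zone A: v = q/n = 0.9383/0.24 = 3.909 m/d → t_A = 167/3.909 = 42.72 d
Zone B: v = q/n = 0.9383/0.32 = 2.932 m/d → t_B = 364/2.932 = 124.1 d
Zone C: v = q/n = 0.9383/0.06 = 15.64 m/d → t_C = 523/15.64 = 33.44 d
Total t = 42.72 + 124.1 + 33.44 = 200.3 d
   = 200.3 / 365 = 0.549 yr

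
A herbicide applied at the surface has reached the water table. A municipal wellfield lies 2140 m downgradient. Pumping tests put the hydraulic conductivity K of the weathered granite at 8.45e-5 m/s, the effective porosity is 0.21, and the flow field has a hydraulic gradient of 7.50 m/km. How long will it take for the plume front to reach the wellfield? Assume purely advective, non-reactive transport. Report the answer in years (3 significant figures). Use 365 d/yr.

22.5 years

K = 8.45e-5 m/s × 86400 s/d = 7.301 m/d
q = Ki = 7.301 × 0.0075 = 0.05476 m/d
v_s = q/n_e = 0.05476/0.21 = 0.2607 m/d
t = L / v = 2140 / 0.2607 = 8207 d
   = 8207 / 365 = 22.5 yr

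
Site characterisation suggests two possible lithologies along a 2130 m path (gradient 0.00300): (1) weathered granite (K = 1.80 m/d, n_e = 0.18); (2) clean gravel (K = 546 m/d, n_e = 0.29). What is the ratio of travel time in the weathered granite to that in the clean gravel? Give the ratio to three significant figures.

Unit 1 (weathered granite): v = 1.80×0.0030/0.18 = 0.03000 m/d, t = 2130/0.03000 = 71000 d
Unit 2 (clean gravel): v = 546×0.0030/0.29 = 5.648 m/d, t = 2130/5.648 = 377.1 d
t(weathered granite) / t(clean gravel) = 71000/377.1 = 188

188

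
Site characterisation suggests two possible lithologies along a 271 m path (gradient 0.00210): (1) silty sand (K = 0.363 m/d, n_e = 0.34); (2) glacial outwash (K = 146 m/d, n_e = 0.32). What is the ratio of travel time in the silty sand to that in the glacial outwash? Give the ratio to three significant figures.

Unit 1 (silty sand): v = 0.363×0.0021/0.34 = 0.002242 m/d, t = 271/0.002242 = 120900 d
Unit 2 (glacial outwash): v = 146×0.0021/0.32 = 0.9581 m/d, t = 271/0.9581 = 282.8 d
t(silty sand) / t(glacial outwash) = 120900/282.8 = 427

427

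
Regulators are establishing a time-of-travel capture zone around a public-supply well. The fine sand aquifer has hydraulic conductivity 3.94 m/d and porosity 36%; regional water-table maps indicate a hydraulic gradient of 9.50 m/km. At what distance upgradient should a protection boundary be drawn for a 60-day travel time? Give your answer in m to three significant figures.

q = Ki = 3.94 × 0.0095 = 0.03743 m/d
v = Ki/n = 3.94·0.0095/0.36 = 0.1040 m/d
L = v × T = 0.1040 × 60 = 6.238 m

6.24 m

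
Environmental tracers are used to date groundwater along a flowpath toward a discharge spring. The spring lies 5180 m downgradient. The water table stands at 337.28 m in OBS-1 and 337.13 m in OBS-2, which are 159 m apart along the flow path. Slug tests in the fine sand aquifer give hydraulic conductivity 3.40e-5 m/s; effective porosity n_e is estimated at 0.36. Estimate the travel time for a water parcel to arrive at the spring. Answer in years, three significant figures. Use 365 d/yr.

Hydraulic gradient i = (337.28 − 337.13) / 159 = 0.15 / 159 = 9.434e-4
K = 3.40e-5 m/s × 86400 s/d = 2.938 m/d
Darcy flux q = K·i = 2.938 × 9.434e-4 = 0.002771 m/d
v = Ki/n = 2.938·9.434e-4/0.36 = 0.007698 m/d
t = L / v = 5180 / 0.007698 = 672900 d
   = 672900 / 365 = 1840 yr

1840 years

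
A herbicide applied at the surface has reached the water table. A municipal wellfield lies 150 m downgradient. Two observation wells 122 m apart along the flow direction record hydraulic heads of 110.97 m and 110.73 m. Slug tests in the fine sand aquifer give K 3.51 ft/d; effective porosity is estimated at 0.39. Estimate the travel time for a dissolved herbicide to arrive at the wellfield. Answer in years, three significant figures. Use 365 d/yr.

Hydraulic gradient i = (110.97 − 110.73) / 122 = 0.24 / 122 = 0.001967
K = 3.51 ft/d × 0.3048 = 1.070 m/d
Darcy flux q = K·i = 1.070 × 0.001967 = 0.002105 m/d
Seepage velocity v = q / n = 0.002105 / 0.39 = 0.005396 m/d
t = L / v = 150 / 0.005396 = 27800 d
   = 27800 / 365 = 76.2 yr

76.2 years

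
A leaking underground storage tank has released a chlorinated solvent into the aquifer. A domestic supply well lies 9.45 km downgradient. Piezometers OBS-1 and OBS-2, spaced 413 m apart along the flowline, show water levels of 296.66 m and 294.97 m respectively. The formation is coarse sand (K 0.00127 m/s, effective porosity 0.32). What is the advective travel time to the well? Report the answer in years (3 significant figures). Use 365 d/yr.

18.5 years

Hydraulic gradient i = (296.66 − 294.97) / 413 = 1.69 / 413 = 0.004092
K = 0.00127 m/s × 86400 s/d = 109.7 m/d
Darcy flux q = K·i = 109.7 × 0.004092 = 0.4490 m/d
v = Ki/n = 109.7·0.004092/0.32 = 1.403 m/d
L = 9.45 km = 9450 m
t = L / v = 9450 / 1.403 = 6735 d
   = 6735 / 365 = 18.5 yr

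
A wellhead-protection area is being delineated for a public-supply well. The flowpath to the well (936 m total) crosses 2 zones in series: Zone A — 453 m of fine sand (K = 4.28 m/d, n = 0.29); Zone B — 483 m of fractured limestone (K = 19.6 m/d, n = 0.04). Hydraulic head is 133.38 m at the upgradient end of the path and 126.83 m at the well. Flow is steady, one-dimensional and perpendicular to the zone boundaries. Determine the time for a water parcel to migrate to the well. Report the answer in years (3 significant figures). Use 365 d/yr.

Total head drop ΔH = 133.38 − 126.83 = 6.55 m
Steady 1-D flow in series ⇒ the Darcy flux q is identical in every zone and the zone head losses add (resistances L/K in series).
Σ(L/K) = 453/4.28 + 483/19.6 = 105.8 + 24.64 = 130.5 d
q = ΔH / Σ(L/K) = 6.55 / 130.5 = 0.05020 m/d (same in every zone)
Zone A: v = q/n = 0.05020/0.29 = 0.1731 m/d → t_A = 453/0.1731 = 2617 d
Zone B: v = q/n = 0.05020/0.04 = 1.255 m/d → t_B = 483/1.255 = 384.9 d
Total t = 2617 + 384.9 = 3002 d
   = 3002 / 365 = 8.22 yr

8.22 years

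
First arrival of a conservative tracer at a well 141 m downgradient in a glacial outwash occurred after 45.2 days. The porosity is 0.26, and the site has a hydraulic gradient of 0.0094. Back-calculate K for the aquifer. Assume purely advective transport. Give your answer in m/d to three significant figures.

86.3 m/d

v = L / t = 141 / 45.2 = 3.119 m/d
K = v · n / i = 3.119 × 0.26 / 0.0094 = 86.3 m/d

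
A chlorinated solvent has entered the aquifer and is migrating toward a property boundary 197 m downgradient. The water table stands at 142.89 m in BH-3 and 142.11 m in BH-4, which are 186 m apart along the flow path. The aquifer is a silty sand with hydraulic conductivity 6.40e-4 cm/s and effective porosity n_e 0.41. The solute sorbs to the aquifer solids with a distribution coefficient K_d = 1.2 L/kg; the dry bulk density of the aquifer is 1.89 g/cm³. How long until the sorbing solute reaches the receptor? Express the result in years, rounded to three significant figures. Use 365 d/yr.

623 years

Hydraulic gradient i = (142.89 − 142.11) / 186 = 0.78 / 186 = 0.004194
K = 6.40e-4 cm/s × 864 = 0.5530 m/d
Specific discharge q = 0.5530 × 0.004194 = 0.002319 m/d
v = Ki/n = 0.5530·0.004194/0.41 = 0.005656 m/d
Retardation R = 1 + ρ_b·K_d/n = 1 + 1.89×1.2/0.41 = 6.532
Contaminant velocity v_c = v/R = 0.005656/6.532 = 8.659e-4 m/d
t = L/v_c = 197/8.659e-4 = 227500 d
   = 227500/365 = 623 yr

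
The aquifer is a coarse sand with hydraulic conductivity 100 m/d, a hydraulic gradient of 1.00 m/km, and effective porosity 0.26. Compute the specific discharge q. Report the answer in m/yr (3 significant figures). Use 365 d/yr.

Specific discharge q = 100 × 0.0010 = 0.1000 m/d
   = 0.1000 × 365 = 36.5 m/yr

36.5 m/yr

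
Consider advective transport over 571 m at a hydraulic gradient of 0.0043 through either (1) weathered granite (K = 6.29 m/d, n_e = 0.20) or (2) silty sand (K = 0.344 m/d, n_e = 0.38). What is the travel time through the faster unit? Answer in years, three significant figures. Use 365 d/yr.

11.6 years

Unit 1 (weathered granite): v = 6.29×0.0043/0.20 = 0.1352 m/d, t = 571/0.1352 = 4222 d
Unit 2 (silty sand): v = 0.344×0.0043/0.38 = 0.003893 m/d, t = 571/0.003893 = 146700 d
Faster: 4222 d / 365 = 11.6 yr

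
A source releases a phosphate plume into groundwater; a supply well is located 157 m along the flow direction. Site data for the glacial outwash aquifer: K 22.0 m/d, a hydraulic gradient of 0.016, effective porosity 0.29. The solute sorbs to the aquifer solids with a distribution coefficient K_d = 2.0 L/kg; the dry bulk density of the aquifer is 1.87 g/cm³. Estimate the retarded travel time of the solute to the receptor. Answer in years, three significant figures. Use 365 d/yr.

Darcy flux q = K·i = 22.0 × 0.016 = 0.3520 m/d
Seepage velocity v = q / n = 0.3520 / 0.29 = 1.214 m/d
Retardation R = 1 + ρ_b·K_d/n = 1 + 1.87×2.0/0.29 = 13.90
Contaminant velocity v_c = v/R = 1.214/13.90 = 0.08734 m/d
t = L/v_c = 157/0.08734 = 1797 d
   = 1797/365 = 4.92 yr

4.92 years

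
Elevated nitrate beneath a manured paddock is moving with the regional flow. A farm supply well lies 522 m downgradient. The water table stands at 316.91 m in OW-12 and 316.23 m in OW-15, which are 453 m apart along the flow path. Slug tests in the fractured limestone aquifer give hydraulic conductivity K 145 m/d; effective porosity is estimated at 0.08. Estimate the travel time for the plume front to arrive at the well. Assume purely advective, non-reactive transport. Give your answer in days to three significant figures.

Hydraulic gradient i = (316.91 − 316.23) / 453 = 0.68 / 453 = 0.001501
q = Ki = 145 × 0.001501 = 0.2177 m/d
Average linear velocity = 0.2177 / 0.08 = 2.721 m/d
t = L / v = 522 / 2.721 = 191.9 d

192 days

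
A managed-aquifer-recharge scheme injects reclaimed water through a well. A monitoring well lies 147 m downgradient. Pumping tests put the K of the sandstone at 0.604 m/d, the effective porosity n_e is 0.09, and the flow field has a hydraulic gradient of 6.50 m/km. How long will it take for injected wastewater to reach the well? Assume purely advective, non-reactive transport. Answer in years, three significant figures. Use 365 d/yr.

Specific discharge q = 0.604 × 0.0065 = 0.003926 m/d
v_s = q/n_e = 0.003926/0.09 = 0.04362 m/d
t = L / v = 147 / 0.04362 = 3370 d
   = 3370 / 365 = 9.23 yr

9.23 years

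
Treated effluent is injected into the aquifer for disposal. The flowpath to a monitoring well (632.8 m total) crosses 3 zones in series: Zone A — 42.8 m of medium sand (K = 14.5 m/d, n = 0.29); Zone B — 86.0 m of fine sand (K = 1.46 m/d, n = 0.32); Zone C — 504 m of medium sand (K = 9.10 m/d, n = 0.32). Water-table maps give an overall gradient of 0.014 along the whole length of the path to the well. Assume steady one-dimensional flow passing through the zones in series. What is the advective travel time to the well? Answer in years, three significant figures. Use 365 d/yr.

7.30 years

Steady 1-D flow in series ⇒ the Darcy flux q is identical in every zone and the zone head losses add (resistances L/K in series).
Σ(L/K) = 42.8/14.5 + 86.0/1.46 + 504/9.10 = 2.952 + 58.90 + 55.38 = 117.2 d
K_eq = L_total / Σ(L/K) = 632.8 / 117.2 = 5.397 m/d
q = K_eq · i = 5.397 × 0.014 = 0.07556 m/d (same in every zone)
Zone A: v = q/n = 0.07556/0.29 = 0.2606 m/d → t_A = 42.8/0.2606 = 164.3 d
Zone B: v = q/n = 0.07556/0.32 = 0.2361 m/d → t_B = 86.0/0.2361 = 364.2 d
Zone C: v = q/n = 0.07556/0.32 = 0.2361 m/d → t_C = 504/0.2361 = 2134 d
Total t = 164.3 + 364.2 + 2134 = 2663 d
   = 2663 / 365 = 7.30 yr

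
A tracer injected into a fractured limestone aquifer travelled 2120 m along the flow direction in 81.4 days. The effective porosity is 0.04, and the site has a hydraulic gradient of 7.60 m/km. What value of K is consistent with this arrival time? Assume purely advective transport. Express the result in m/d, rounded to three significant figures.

v = L / t = 2120 / 81.4 = 26.04 m/d
K = v · n / i = 26.04 × 0.04 / 0.0076 = 137 m/d

137 m/d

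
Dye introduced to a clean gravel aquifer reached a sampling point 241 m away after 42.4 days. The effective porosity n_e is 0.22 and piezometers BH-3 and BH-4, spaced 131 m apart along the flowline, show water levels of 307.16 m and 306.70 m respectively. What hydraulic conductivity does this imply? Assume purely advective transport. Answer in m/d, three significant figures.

Hydraulic gradient i = (307.16 − 306.70) / 131 = 0.46 / 131 = 0.003511
v = L / t = 241 / 42.4 = 5.684 m/d
K = v · n / i = 5.684 × 0.22 / 0.003511 = 356 m/d

356 m/d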